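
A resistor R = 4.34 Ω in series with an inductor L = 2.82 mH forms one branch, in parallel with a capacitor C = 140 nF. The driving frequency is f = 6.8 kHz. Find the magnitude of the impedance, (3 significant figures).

430 Ω

ω = 2πf = 42730 rad/s
X_L = ωL = 120 Ω
X_C = 1/(ωC) = 167 Ω
Branch 1 (R+jX_L): Z₁ = 4.34 + j120 Ω, |Z₁| = 121 Ω
Branch 2 (−jX_C): Z₂ = −j167 Ω
Parallel: Z = Z₁Z₂/(Z₁+Z₂), |Z| = 430 Ω, ∠Z = 82.6°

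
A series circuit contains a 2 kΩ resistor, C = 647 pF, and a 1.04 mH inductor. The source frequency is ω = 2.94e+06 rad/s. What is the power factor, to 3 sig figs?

X_L = ωL = 3060 Ω
X_C = 1/(ωC) = 526 Ω
Net reactance X = X_L − X_C = 2530 Ω
Z = 2000 + j2530 Ω
|Z| = √(2000² + 2530²) = 3230 Ω
∠Z = arctan(2530/2000) = 51.7°
cos φ = cos(51.7°) = 0.620

0.620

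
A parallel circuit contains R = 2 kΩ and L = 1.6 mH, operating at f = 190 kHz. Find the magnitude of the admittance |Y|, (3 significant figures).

ω = 2πf = 1.194e+06 rad/s
X_L = ωL = 1910 Ω
Parallel: admittances add. Y = 1/R + 1/(jωL)
Y = (0.000500 − j0.000524) S
|Y| = 0.000724 S → |Z| = 1/|Y| = 1380 Ω, ∠Z = −∠Y = 46.3°

724 μS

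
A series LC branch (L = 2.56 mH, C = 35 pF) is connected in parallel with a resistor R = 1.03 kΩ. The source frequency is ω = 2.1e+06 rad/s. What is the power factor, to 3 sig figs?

0.992

X_L = ωL = 5380 Ω
X_C = 1/(ωC) = 13600 Ω
Branch 1: Z₁ = R = 1030 Ω
Branch 2 (series LC): Z₂ = j(X_L − X_C) = −j8230 Ω
Parallel: Z = Z₁Z₂/(Z₁+Z₂), |Z| = 1020 Ω, ∠Z = -7.13°
cos φ = cos(-7.13°) = 0.992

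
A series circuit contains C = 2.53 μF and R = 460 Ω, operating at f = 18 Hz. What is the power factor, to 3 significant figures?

0.130

ω = 2πf = 113.1 rad/s
X_C = 1/(ωC) = 3490 Ω
Z = 460 − j3490 Ω
|Z| = √(460² + 3490²) = 3520 Ω
∠Z = arctan(-3490/460) = -82.5°
cos φ = cos(-82.5°) = 0.130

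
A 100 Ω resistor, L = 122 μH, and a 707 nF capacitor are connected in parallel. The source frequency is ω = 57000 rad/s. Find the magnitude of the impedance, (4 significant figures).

9.617 Ω

X_L = ωL = 6.954 Ω
X_C = 1/(ωC) = 24.81 Ω
Parallel: admittances add. Y = 1/R + 1/(jωL) + jωC
Y = (0.01000 − j0.1035) S
|Y| = 0.1040 S → |Z| = 1/|Y| = 9.617 Ω, ∠Z = −∠Y = 84.48°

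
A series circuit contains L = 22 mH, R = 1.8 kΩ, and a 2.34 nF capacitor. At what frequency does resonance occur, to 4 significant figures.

22.18 kHz

ω₀ = 1/√(LC) = 1/√(0.022 × 2.34e-09) = 139400 rad/s
f₀ = ω₀/(2π) = 22.18 kHz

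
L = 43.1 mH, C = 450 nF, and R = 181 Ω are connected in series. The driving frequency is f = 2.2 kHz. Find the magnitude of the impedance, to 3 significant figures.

471 Ω

ω = 2πf = 13820 rad/s
X_L = ωL = 596 Ω
X_C = 1/(ωC) = 161 Ω
Net reactance X = X_L − X_C = 435 Ω
Z = 181 + j435 Ω
|Z| = √(181² + 435²) = 471 Ω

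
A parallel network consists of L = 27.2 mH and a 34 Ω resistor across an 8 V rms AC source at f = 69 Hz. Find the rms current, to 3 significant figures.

ω = 2πf = 433.5 rad/s
X_L = ωL = 11.8 Ω
Parallel: admittances add. Y = 1/R + 1/(jωL)
Y = (0.0294 − j0.0848) S
|Y| = 0.0898 S → |Z| = 1/|Y| = 11.1 Ω, ∠Z = −∠Y = 70.9°
I = V/|Z| = 8/11.1 = 718 mA

718 mA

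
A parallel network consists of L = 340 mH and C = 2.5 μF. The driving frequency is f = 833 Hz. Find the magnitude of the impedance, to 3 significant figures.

79.9 Ω

ω = 2πf = 5234 rad/s
X_L = ωL = 1780 Ω
X_C = 1/(ωC) = 76.4 Ω
Parallel: admittances add. Y = 1/(jωL) + jωC
Y = (0 + j0.0125) S
|Y| = 0.0125 S → |Z| = 1/|Y| = 79.9 Ω, ∠Z = −∠Y = -90.0°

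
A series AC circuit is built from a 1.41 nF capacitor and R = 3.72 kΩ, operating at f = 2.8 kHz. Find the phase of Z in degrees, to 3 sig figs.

-84.7°

ω = 2πf = 17590 rad/s
X_C = 1/(ωC) = 40300 Ω
Z = 3720 − j40300 Ω
|Z| = √(3720² + 40300²) = 40500 Ω
∠Z = arctan(-40300/3720) = -84.7°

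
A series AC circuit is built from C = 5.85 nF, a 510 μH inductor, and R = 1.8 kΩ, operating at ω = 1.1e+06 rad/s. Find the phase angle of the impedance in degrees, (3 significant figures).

X_L = ωL = 561 Ω
X_C = 1/(ωC) = 155 Ω
Net reactance X = X_L − X_C = 406 Ω
Z = 1800 + j406 Ω
|Z| = √(1800² + 406²) = 1850 Ω
∠Z = arctan(406/1800) = 12.7°

12.7°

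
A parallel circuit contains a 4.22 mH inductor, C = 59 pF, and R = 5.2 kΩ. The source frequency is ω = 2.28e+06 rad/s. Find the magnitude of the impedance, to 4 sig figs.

5135 Ω

X_L = ωL = 9622 Ω
X_C = 1/(ωC) = 7434 Ω
Parallel: admittances add. Y = 1/R + 1/(jωL) + jωC
Y = (0.0001923 + j3.059e-05) S
|Y| = 0.0001947 S → |Z| = 1/|Y| = 5135 Ω, ∠Z = −∠Y = -9.037°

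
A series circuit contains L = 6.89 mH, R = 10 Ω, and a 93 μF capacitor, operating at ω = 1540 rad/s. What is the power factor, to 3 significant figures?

0.940

X_L = ωL = 10.6 Ω
X_C = 1/(ωC) = 6.98 Ω
Net reactance X = X_L − X_C = 3.63 Ω
Z = 10.0 + j3.63 Ω
|Z| = √(10.0² + 3.63²) = 10.6 Ω
∠Z = arctan(3.63/10.0) = 19.9°
cos φ = cos(19.9°) = 0.940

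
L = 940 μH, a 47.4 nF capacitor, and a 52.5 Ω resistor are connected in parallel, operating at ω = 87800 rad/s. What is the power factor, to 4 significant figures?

0.9228

X_L = ωL = 82.53 Ω
X_C = 1/(ωC) = 240.3 Ω
Parallel: admittances add. Y = 1/R + 1/(jωL) + jωC
Y = (0.01905 − j0.007955) S
|Y| = 0.02064 S → |Z| = 1/|Y| = 48.45 Ω, ∠Z = −∠Y = 22.67°
cos φ = cos(22.67°) = 0.9228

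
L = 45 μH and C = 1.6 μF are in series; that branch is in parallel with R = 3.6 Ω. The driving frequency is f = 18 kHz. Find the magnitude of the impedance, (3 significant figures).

ω = 2πf = 113100 rad/s
X_L = ωL = 5.09 Ω
X_C = 1/(ωC) = 5.53 Ω
Branch 1: Z₁ = R = 3.60 Ω
Branch 2 (series LC): Z₂ = j(X_L − X_C) = −j0.437 Ω
Parallel: Z = Z₁Z₂/(Z₁+Z₂), |Z| = 0.434 Ω, ∠Z = -83.1°

0.434 Ω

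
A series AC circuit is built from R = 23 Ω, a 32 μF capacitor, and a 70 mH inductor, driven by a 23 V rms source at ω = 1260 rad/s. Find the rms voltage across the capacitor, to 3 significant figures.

X_L = ωL = 88.2 Ω
X_C = 1/(ωC) = 24.8 Ω
Net reactance X = X_L − X_C = 63.4 Ω
Z = 23.0 + j63.4 Ω
|Z| = √(23.0² + 63.4²) = 67.4 Ω
I = V/|Z| = 341 mA
V_C = I·|Z_C| = 0.341 × 24.8 = 8.46 V

8.46 V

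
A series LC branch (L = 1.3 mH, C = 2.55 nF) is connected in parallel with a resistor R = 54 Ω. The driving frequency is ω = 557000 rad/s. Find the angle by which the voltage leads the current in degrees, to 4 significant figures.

X_L = ωL = 724.1 Ω
X_C = 1/(ωC) = 704.1 Ω
Branch 1: Z₁ = R = 54.00 Ω
Branch 2 (series LC): Z₂ = j(X_L − X_C) = j20.05 Ω
Parallel: Z = Z₁Z₂/(Z₁+Z₂), |Z| = 18.79 Ω, ∠Z = 69.63°

69.63°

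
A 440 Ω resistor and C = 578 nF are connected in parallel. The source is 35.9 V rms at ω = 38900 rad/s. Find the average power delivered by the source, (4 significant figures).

X_C = 1/(ωC) = 44.48 Ω
Parallel: admittances add. Y = 1/R + jωC
Y = (0.002273 + j0.02248) S
|Y| = 0.02260 S → |Z| = 1/|Y| = 44.25 Ω, ∠Z = −∠Y = -84.23°
I = V/|Z| = 811.3 mA
P = VI cos φ = 35.9 × 0.8113 × cos(-84.23°) = 2.929 W

2.929 W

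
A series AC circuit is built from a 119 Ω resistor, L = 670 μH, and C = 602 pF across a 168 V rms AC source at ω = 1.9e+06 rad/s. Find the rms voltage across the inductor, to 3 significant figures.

X_L = ωL = 1270 Ω
X_C = 1/(ωC) = 874 Ω
Net reactance X = X_L − X_C = 399 Ω
Z = 119 + j399 Ω
|Z| = √(119² + 399²) = 416 Ω
I = V/|Z| = 404 mA
V_L = I·|Z_L| = 0.404 × 1270 = 514 V

514 V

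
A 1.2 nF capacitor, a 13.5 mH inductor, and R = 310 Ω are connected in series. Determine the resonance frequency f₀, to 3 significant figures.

39.5 kHz

ω₀ = 1/√(LC) = 1/√(0.0135 × 1.2e-09) = 248500 rad/s
f₀ = ω₀/(2π) = 39.5 kHz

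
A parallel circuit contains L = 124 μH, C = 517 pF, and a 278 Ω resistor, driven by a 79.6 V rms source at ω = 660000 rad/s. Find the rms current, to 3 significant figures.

988 mA

X_L = ωL = 81.8 Ω
X_C = 1/(ωC) = 2930 Ω
Parallel: admittances add. Y = 1/R + 1/(jωL) + jωC
Y = (0.00360 − j0.0119) S
|Y| = 0.0124 S → |Z| = 1/|Y| = 80.6 Ω, ∠Z = −∠Y = 73.2°
I = V/|Z| = 79.6/80.6 = 988 mA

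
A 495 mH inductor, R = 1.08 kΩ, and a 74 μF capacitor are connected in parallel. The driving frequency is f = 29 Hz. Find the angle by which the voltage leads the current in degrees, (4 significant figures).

-68.88°

ω = 2πf = 182.2 rad/s
X_L = ωL = 90.20 Ω
X_C = 1/(ωC) = 74.16 Ω
Parallel: admittances add. Y = 1/R + 1/(jωL) + jωC
Y = (0.0009259 + j0.002397) S
|Y| = 0.002569 S → |Z| = 1/|Y| = 389.2 Ω, ∠Z = −∠Y = -68.88°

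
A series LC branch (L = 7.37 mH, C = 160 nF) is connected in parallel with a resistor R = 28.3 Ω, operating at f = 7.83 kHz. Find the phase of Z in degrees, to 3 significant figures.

ω = 2πf = 49200 rad/s
X_L = ωL = 363 Ω
X_C = 1/(ωC) = 127 Ω
Branch 1: Z₁ = R = 28.3 Ω
Branch 2 (series LC): Z₂ = j(X_L − X_C) = j236 Ω
Parallel: Z = Z₁Z₂/(Z₁+Z₂), |Z| = 28.1 Ω, ∠Z = 6.85°

6.85°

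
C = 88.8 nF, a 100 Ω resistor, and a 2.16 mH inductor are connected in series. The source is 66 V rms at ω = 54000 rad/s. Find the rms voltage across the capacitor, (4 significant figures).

X_L = ωL = 116.6 Ω
X_C = 1/(ωC) = 208.5 Ω
Net reactance X = X_L − X_C = -91.90 Ω
Z = 100.0 − j91.90 Ω
|Z| = √(100.0² + 91.90²) = 135.8 Ω
I = V/|Z| = 486.0 mA
V_C = I·|Z_C| = 0.4860 × 208.5 = 101.3 V

101.3 V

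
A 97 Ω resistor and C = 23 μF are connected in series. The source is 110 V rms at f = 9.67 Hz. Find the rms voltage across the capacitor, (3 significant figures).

109 V

ω = 2πf = 60.76 rad/s
X_C = 1/(ωC) = 716 Ω
Z = 97.0 − j716 Ω
|Z| = √(97.0² + 716²) = 722 Ω
I = V/|Z| = 152 mA
V_C = I·|Z_C| = 0.152 × 716 = 109 V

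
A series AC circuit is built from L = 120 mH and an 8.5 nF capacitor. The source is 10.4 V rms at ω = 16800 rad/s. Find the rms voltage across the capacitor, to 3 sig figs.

X_L = ωL = 2020 Ω
X_C = 1/(ωC) = 7000 Ω
Net reactance X = X_L − X_C = -4990 Ω
Z = − j4990 Ω
|Z| = √(0² + 4990²) = 4990 Ω
I = V/|Z| = 2.09 mA
V_C = I·|Z_C| = 0.00209 × 7000 = 14.6 V

14.6 V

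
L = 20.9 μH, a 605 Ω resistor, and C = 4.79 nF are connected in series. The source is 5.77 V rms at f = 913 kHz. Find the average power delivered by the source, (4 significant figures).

54.00 mW

ω = 2πf = 5.737e+06 rad/s
X_L = ωL = 119.9 Ω
X_C = 1/(ωC) = 36.39 Ω
Net reactance X = X_L − X_C = 83.50 Ω
Z = 605.0 + j83.50 Ω
|Z| = √(605.0² + 83.50²) = 610.7 Ω
∠Z = arctan(83.50/605.0) = 7.858°
I = V/|Z| = 9.448 mA
P = VI cos φ = 5.77 × 0.009448 × cos(7.858°) = 54.00 mW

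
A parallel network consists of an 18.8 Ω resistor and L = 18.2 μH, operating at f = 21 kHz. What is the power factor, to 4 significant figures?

0.1267

ω = 2πf = 131900 rad/s
X_L = ωL = 2.401 Ω
Parallel: admittances add. Y = 1/R + 1/(jωL)
Y = (0.05319 − j0.4164) S
|Y| = 0.4198 S → |Z| = 1/|Y| = 2.382 Ω, ∠Z = −∠Y = 82.72°
cos φ = cos(82.72°) = 0.1267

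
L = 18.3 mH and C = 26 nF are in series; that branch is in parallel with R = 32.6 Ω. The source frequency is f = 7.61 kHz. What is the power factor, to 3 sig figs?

0.908

ω = 2πf = 47820 rad/s
X_L = ωL = 875 Ω
X_C = 1/(ωC) = 804 Ω
Branch 1: Z₁ = R = 32.6 Ω
Branch 2 (series LC): Z₂ = j(X_L − X_C) = j70.6 Ω
Parallel: Z = Z₁Z₂/(Z₁+Z₂), |Z| = 29.6 Ω, ∠Z = 24.8°
cos φ = cos(24.8°) = 0.908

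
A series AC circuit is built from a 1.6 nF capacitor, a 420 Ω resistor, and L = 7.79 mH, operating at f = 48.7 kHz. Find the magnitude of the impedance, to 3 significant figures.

541 Ω

ω = 2πf = 306000 rad/s
X_L = ωL = 2380 Ω
X_C = 1/(ωC) = 2040 Ω
Net reactance X = X_L − X_C = 341 Ω
Z = 420 + j341 Ω
|Z| = √(420² + 341²) = 541 Ω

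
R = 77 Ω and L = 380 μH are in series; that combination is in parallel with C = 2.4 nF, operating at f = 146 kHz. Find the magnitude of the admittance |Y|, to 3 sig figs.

ω = 2πf = 917300 rad/s
X_L = ωL = 349 Ω
X_C = 1/(ωC) = 454 Ω
Branch 1 (R+jX_L): Z₁ = 77.0 + j349 Ω, |Z₁| = 357 Ω
Branch 2 (−jX_C): Z₂ = −j454 Ω
Parallel: Z = Z₁Z₂/(Z₁+Z₂), |Z| = 1240 Ω, ∠Z = 41.5°
|Y| = 1/|Z| = 806 μS

806 μS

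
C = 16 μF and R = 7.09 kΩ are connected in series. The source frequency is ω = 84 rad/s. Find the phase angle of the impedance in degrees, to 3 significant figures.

X_C = 1/(ωC) = 744 Ω
Z = 7090 − j744 Ω
|Z| = √(7090² + 744²) = 7130 Ω
∠Z = arctan(-744/7090) = -5.99°

-5.99°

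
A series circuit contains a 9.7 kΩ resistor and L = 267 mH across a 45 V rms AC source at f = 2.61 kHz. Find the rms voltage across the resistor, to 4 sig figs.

41.01 V

ω = 2πf = 16400 rad/s
X_L = ωL = 4379 Ω
Z = 9700 + j4379 Ω
|Z| = √(9700² + 4379²) = 10640 Ω
I = V/|Z| = 4.228 mA
V_R = I·|Z_R| = 0.004228 × 9700 = 41.01 V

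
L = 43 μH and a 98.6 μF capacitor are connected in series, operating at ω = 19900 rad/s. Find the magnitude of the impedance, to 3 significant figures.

X_L = ωL = 0.856 Ω
X_C = 1/(ωC) = 0.510 Ω
Net reactance X = X_L − X_C = 0.346 Ω
Z = j0.346 Ω
|Z| = √(0² + 0.346²) = 0.346 Ω

0.346 Ω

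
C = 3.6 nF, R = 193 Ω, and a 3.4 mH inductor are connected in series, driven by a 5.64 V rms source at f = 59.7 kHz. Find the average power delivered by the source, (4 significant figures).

18.99 mW

ω = 2πf = 375100 rad/s
X_L = ωL = 1275 Ω
X_C = 1/(ωC) = 740.5 Ω
Net reactance X = X_L − X_C = 534.8 Ω
Z = 193.0 + j534.8 Ω
|Z| = √(193.0² + 534.8²) = 568.6 Ω
∠Z = arctan(534.8/193.0) = 70.16°
I = V/|Z| = 9.919 mA
P = VI cos φ = 5.64 × 0.009919 × cos(70.16°) = 18.99 mW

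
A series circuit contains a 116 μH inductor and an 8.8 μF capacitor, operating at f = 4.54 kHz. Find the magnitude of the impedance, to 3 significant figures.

0.675 Ω

ω = 2πf = 28530 rad/s
X_L = ωL = 3.31 Ω
X_C = 1/(ωC) = 3.98 Ω
Net reactance X = X_L − X_C = -0.675 Ω
Z = − j0.675 Ω
|Z| = √(0² + 0.675²) = 0.675 Ω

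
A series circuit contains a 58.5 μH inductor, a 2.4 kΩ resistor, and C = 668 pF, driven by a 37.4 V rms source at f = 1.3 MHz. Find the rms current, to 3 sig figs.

ω = 2πf = 8.168e+06 rad/s
X_L = ωL = 478 Ω
X_C = 1/(ωC) = 183 Ω
Net reactance X = X_L − X_C = 295 Ω
Z = 2400 + j295 Ω
|Z| = √(2400² + 295²) = 2420 Ω
I = V/|Z| = 37.4/2420 = 15.5 mA

15.5 mA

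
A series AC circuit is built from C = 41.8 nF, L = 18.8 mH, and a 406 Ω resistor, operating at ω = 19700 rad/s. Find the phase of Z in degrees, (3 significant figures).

X_L = ωL = 370 Ω
X_C = 1/(ωC) = 1210 Ω
Net reactance X = X_L − X_C = -844 Ω
Z = 406 − j844 Ω
|Z| = √(406² + 844²) = 937 Ω
∠Z = arctan(-844/406) = -64.3°

-64.3°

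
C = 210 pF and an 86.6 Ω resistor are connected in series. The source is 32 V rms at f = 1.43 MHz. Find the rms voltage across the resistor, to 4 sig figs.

ω = 2πf = 8.985e+06 rad/s
X_C = 1/(ωC) = 530.0 Ω
Z = 86.60 − j530.0 Ω
|Z| = √(86.60² + 530.0²) = 537.0 Ω
I = V/|Z| = 59.59 mA
V_R = I·|Z_R| = 0.05959 × 86.60 = 5.160 V

5.160 V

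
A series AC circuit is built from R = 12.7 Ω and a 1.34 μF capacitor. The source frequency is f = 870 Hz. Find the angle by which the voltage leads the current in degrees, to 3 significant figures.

-84.7°

ω = 2πf = 5466 rad/s
X_C = 1/(ωC) = 137 Ω
Z = 12.7 − j137 Ω
|Z| = √(12.7² + 137²) = 137 Ω
∠Z = arctan(-137/12.7) = -84.7°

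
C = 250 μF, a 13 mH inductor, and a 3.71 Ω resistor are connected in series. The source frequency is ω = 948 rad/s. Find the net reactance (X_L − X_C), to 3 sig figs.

8.10 Ω

X_L = ωL = 12.3 Ω
X_C = 1/(ωC) = 4.22 Ω
X = 12.3 − 4.22 = 8.10 Ω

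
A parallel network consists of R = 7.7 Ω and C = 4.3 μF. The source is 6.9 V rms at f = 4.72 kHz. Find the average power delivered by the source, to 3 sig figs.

ω = 2πf = 29660 rad/s
X_C = 1/(ωC) = 7.84 Ω
Parallel: admittances add. Y = 1/R + jωC
Y = (0.130 + j0.128) S
|Y| = 0.182 S → |Z| = 1/|Y| = 5.49 Ω, ∠Z = −∠Y = -44.5°
I = V/|Z| = 1.26 A
P = VI cos φ = 6.9 × 1.26 × cos(-44.5°) = 6.18 W

6.18 W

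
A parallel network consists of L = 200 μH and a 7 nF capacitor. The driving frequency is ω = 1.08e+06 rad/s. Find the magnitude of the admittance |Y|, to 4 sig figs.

2.930 mS

X_L = ωL = 216.0 Ω
X_C = 1/(ωC) = 132.3 Ω
Parallel: admittances add. Y = 1/(jωL) + jωC
Y = (0 + j0.002930) S
|Y| = 0.002930 S → |Z| = 1/|Y| = 341.3 Ω, ∠Z = −∠Y = -90.00°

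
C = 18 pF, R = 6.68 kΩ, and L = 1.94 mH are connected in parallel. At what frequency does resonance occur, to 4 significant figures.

ω₀ = 1/√(LC) = 1/√(0.00194 × 1.8e-11) = 5.351e+06 rad/s
f₀ = ω₀/(2π) = 851.7 kHz

851.7 kHz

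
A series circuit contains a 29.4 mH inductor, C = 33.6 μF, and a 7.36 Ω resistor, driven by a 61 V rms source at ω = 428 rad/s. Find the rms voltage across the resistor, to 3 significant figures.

7.82 V

X_L = ωL = 12.6 Ω
X_C = 1/(ωC) = 69.5 Ω
Net reactance X = X_L − X_C = -57.0 Ω
Z = 7.36 − j57.0 Ω
|Z| = √(7.36² + 57.0²) = 57.4 Ω
I = V/|Z| = 1.06 A
V_R = I·|Z_R| = 1.06 × 7.36 = 7.82 V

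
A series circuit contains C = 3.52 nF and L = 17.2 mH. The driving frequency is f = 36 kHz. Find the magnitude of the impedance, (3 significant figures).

ω = 2πf = 226200 rad/s
X_L = ωL = 3890 Ω
X_C = 1/(ωC) = 1260 Ω
Net reactance X = X_L − X_C = 2630 Ω
Z = j2630 Ω
|Z| = √(0² + 2630²) = 2630 Ω

2630 Ω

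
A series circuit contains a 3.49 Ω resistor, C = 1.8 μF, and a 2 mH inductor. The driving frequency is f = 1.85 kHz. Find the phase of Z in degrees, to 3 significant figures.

-81.9°

ω = 2πf = 11620 rad/s
X_L = ωL = 23.2 Ω
X_C = 1/(ωC) = 47.8 Ω
Net reactance X = X_L − X_C = -24.5 Ω
Z = 3.49 − j24.5 Ω
|Z| = √(3.49² + 24.5²) = 24.8 Ω
∠Z = arctan(-24.5/3.49) = -81.9°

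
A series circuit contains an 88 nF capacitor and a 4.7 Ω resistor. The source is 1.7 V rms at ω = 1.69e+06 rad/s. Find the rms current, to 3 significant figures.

X_C = 1/(ωC) = 6.72 Ω
Z = 4.70 − j6.72 Ω
|Z| = √(4.70² + 6.72²) = 8.20 Ω
I = V/|Z| = 1.7/8.20 = 207 mA

207 mA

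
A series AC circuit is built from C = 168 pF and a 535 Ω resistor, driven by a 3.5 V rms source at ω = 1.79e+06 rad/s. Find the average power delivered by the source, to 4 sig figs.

577.7 μW

X_C = 1/(ωC) = 3325 Ω
Z = 535.0 − j3325 Ω
|Z| = √(535.0² + 3325²) = 3368 Ω
∠Z = arctan(-3325/535.0) = -80.86°
I = V/|Z| = 1.039 mA
P = VI cos φ = 3.5 × 0.001039 × cos(-80.86°) = 577.7 μW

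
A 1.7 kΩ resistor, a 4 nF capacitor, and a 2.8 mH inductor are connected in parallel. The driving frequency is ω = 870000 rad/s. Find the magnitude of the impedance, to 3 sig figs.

X_L = ωL = 2440 Ω
X_C = 1/(ωC) = 287 Ω
Parallel: admittances add. Y = 1/R + 1/(jωL) + jωC
Y = (0.000588 + j0.00307) S
|Y| = 0.00313 S → |Z| = 1/|Y| = 320 Ω, ∠Z = −∠Y = -79.2°

320 Ω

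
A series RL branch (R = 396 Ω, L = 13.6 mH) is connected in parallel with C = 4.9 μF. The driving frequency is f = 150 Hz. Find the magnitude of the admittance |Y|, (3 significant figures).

5.19 mS

ω = 2πf = 942.5 rad/s
X_L = ωL = 12.8 Ω
X_C = 1/(ωC) = 217 Ω
Branch 1 (R+jX_L): Z₁ = 396 + j12.8 Ω, |Z₁| = 396 Ω
Branch 2 (−jX_C): Z₂ = −j217 Ω
Parallel: Z = Z₁Z₂/(Z₁+Z₂), |Z| = 193 Ω, ∠Z = -60.9°
|Y| = 1/|Z| = 5.19 mS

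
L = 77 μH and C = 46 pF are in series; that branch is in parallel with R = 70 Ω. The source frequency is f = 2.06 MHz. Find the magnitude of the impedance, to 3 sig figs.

ω = 2πf = 1.294e+07 rad/s
X_L = ωL = 997 Ω
X_C = 1/(ωC) = 1680 Ω
Branch 1: Z₁ = R = 70.0 Ω
Branch 2 (series LC): Z₂ = j(X_L − X_C) = −j683 Ω
Parallel: Z = Z₁Z₂/(Z₁+Z₂), |Z| = 69.6 Ω, ∠Z = -5.85°

69.6 Ω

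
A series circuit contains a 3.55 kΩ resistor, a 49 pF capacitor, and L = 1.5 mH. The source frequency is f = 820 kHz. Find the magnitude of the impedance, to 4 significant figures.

5176 Ω

ω = 2πf = 5.152e+06 rad/s
X_L = ωL = 7728 Ω
X_C = 1/(ωC) = 3961 Ω
Net reactance X = X_L − X_C = 3767 Ω
Z = 3550 + j3767 Ω
|Z| = √(3550² + 3767²) = 5176 Ω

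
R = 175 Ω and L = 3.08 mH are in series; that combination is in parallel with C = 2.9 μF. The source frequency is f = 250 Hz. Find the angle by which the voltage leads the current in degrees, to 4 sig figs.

-37.60°

ω = 2πf = 1571 rad/s
X_L = ωL = 4.838 Ω
X_C = 1/(ωC) = 219.5 Ω
Branch 1 (R+jX_L): Z₁ = 175.0 + j4.838 Ω, |Z₁| = 175.1 Ω
Branch 2 (−jX_C): Z₂ = −j219.5 Ω
Parallel: Z = Z₁Z₂/(Z₁+Z₂), |Z| = 138.8 Ω, ∠Z = -37.60°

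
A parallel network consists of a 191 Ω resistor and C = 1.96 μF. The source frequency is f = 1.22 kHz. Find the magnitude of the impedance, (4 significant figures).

ω = 2πf = 7665 rad/s
X_C = 1/(ωC) = 66.56 Ω
Parallel: admittances add. Y = 1/R + jωC
Y = (0.005236 + j0.01502) S
|Y| = 0.01591 S → |Z| = 1/|Y| = 62.85 Ω, ∠Z = −∠Y = -70.79°

62.85 Ω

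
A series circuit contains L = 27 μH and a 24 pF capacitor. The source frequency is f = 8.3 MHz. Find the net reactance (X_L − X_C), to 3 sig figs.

609 Ω

ω = 2πf = 5.215e+07 rad/s
X_L = ωL = 1410 Ω
X_C = 1/(ωC) = 799 Ω
X = 1410 − 799 = 609 Ω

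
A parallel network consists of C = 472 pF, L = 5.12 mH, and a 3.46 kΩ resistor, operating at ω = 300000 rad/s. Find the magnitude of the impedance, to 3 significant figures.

1710 Ω

X_L = ωL = 1540 Ω
X_C = 1/(ωC) = 7060 Ω
Parallel: admittances add. Y = 1/R + 1/(jωL) + jωC
Y = (0.000289 − j0.000509) S
|Y| = 0.000586 S → |Z| = 1/|Y| = 1710 Ω, ∠Z = −∠Y = 60.4°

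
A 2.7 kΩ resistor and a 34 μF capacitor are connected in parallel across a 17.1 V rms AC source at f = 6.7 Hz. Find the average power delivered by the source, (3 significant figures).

ω = 2πf = 42.10 rad/s
X_C = 1/(ωC) = 699 Ω
Parallel: admittances add. Y = 1/R + jωC
Y = (0.000370 + j0.00143) S
|Y| = 0.00148 S → |Z| = 1/|Y| = 676 Ω, ∠Z = −∠Y = -75.5°
I = V/|Z| = 25.3 mA
P = VI cos φ = 17.1 × 0.0253 × cos(-75.5°) = 108 mW

108 mW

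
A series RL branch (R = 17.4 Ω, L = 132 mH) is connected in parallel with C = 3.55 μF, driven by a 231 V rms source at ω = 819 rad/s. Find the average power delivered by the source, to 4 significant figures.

77.44 W

X_L = ωL = 108.1 Ω
X_C = 1/(ωC) = 343.9 Ω
Branch 1 (R+jX_L): Z₁ = 17.40 + j108.1 Ω, |Z₁| = 109.5 Ω
Branch 2 (−jX_C): Z₂ = −j343.9 Ω
Parallel: Z = Z₁Z₂/(Z₁+Z₂), |Z| = 159.3 Ω, ∠Z = 76.64°
I = V/|Z| = 1.450 A
P = VI cos φ = 231 × 1.450 × cos(76.64°) = 77.44 W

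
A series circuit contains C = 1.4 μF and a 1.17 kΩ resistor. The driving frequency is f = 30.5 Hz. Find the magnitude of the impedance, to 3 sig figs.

3910 Ω

ω = 2πf = 191.6 rad/s
X_C = 1/(ωC) = 3730 Ω
Z = 1170 − j3730 Ω
|Z| = √(1170² + 3730²) = 3910 Ω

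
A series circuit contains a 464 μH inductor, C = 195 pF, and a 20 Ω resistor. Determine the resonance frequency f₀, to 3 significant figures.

ω₀ = 1/√(LC) = 1/√(0.000464 × 1.95e-10) = 3.324e+06 rad/s
f₀ = ω₀/(2π) = 529 kHz

529 kHz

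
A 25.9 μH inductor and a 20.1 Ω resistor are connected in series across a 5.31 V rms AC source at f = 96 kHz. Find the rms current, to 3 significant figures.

209 mA

ω = 2πf = 603200 rad/s
X_L = ωL = 15.6 Ω
Z = 20.1 + j15.6 Ω
|Z| = √(20.1² + 15.6²) = 25.5 Ω
I = V/|Z| = 5.31/25.5 = 209 mA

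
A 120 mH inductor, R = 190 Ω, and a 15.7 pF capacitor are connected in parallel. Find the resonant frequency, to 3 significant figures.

ω₀ = 1/√(LC) = 1/√(0.12 × 1.57e-11) = 728600 rad/s
f₀ = ω₀/(2π) = 116 kHz

116 kHz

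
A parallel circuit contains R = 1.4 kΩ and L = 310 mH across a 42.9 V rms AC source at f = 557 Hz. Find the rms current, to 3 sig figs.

ω = 2πf = 3500 rad/s
X_L = ωL = 1080 Ω
Parallel: admittances add. Y = 1/R + 1/(jωL)
Y = (0.000714 − j0.000922) S
|Y| = 0.00117 S → |Z| = 1/|Y| = 858 Ω, ∠Z = −∠Y = 52.2°
I = V/|Z| = 42.9/858 = 50.0 mA

50.0 mA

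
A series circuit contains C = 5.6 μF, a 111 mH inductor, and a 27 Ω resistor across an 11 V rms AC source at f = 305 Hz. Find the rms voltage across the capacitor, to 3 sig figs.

ω = 2πf = 1916 rad/s
X_L = ωL = 213 Ω
X_C = 1/(ωC) = 93.2 Ω
Net reactance X = X_L − X_C = 120 Ω
Z = 27.0 + j120 Ω
|Z| = √(27.0² + 120²) = 123 Ω
I = V/|Z| = 89.8 mA
V_C = I·|Z_C| = 0.0898 × 93.2 = 8.36 V

8.36 V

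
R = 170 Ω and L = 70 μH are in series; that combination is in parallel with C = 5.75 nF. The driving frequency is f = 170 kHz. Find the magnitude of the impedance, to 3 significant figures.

ω = 2πf = 1.068e+06 rad/s
X_L = ωL = 74.8 Ω
X_C = 1/(ωC) = 163 Ω
Branch 1 (R+jX_L): Z₁ = 170 + j74.8 Ω, |Z₁| = 186 Ω
Branch 2 (−jX_C): Z₂ = −j163 Ω
Parallel: Z = Z₁Z₂/(Z₁+Z₂), |Z| = 158 Ω, ∠Z = -38.9°

158 Ω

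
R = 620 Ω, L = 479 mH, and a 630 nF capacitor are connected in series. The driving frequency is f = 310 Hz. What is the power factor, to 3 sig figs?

0.982

ω = 2πf = 1948 rad/s
X_L = ωL = 933 Ω
X_C = 1/(ωC) = 815 Ω
Net reactance X = X_L − X_C = 118 Ω
Z = 620 + j118 Ω
|Z| = √(620² + 118²) = 631 Ω
∠Z = arctan(118/620) = 10.8°
cos φ = cos(10.8°) = 0.982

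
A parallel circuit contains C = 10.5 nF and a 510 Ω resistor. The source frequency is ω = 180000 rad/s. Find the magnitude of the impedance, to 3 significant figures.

X_C = 1/(ωC) = 529 Ω
Parallel: admittances add. Y = 1/R + jωC
Y = (0.00196 + j0.00189) S
|Y| = 0.00272 S → |Z| = 1/|Y| = 367 Ω, ∠Z = −∠Y = -43.9°

367 Ω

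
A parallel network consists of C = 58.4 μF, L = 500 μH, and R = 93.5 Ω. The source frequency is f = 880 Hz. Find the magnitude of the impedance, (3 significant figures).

ω = 2πf = 5529 rad/s
X_L = ωL = 2.76 Ω
X_C = 1/(ωC) = 3.10 Ω
Parallel: admittances add. Y = 1/R + 1/(jωL) + jωC
Y = (0.0107 − j0.0388) S
|Y| = 0.0403 S → |Z| = 1/|Y| = 24.8 Ω, ∠Z = −∠Y = 74.6°

24.8 Ω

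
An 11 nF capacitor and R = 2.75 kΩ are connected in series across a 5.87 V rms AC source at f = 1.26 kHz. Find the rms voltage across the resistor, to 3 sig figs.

ω = 2πf = 7917 rad/s
X_C = 1/(ωC) = 11500 Ω
Z = 2750 − j11500 Ω
|Z| = √(2750² + 11500²) = 11800 Ω
I = V/|Z| = 497 μA
V_R = I·|Z_R| = 0.000497 × 2750 = 1.37 V

1.37 V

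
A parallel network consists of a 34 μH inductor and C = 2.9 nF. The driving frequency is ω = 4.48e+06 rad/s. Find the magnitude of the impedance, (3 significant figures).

X_L = ωL = 152 Ω
X_C = 1/(ωC) = 77.0 Ω
Parallel: admittances add. Y = 1/(jωL) + jωC
Y = (0 + j0.00643) S
|Y| = 0.00643 S → |Z| = 1/|Y| = 156 Ω, ∠Z = −∠Y = -90.0°

156 Ω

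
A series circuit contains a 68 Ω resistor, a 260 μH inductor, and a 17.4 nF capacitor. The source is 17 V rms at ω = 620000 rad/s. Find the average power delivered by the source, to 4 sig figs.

2.109 W

X_L = ωL = 161.2 Ω
X_C = 1/(ωC) = 92.70 Ω
Net reactance X = X_L − X_C = 68.50 Ω
Z = 68.00 + j68.50 Ω
|Z| = √(68.00² + 68.50²) = 96.52 Ω
∠Z = arctan(68.50/68.00) = 45.21°
I = V/|Z| = 176.1 mA
P = VI cos φ = 17 × 0.1761 × cos(45.21°) = 2.109 W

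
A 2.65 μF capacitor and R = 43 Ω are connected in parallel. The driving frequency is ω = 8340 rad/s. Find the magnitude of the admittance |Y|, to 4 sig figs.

X_C = 1/(ωC) = 45.25 Ω
Parallel: admittances add. Y = 1/R + jωC
Y = (0.02326 + j0.02210) S
|Y| = 0.03208 S → |Z| = 1/|Y| = 31.17 Ω, ∠Z = −∠Y = -43.54°

32.08 mS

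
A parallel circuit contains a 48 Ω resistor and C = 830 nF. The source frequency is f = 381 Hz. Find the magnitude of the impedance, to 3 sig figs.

ω = 2πf = 2394 rad/s
X_C = 1/(ωC) = 503 Ω
Parallel: admittances add. Y = 1/R + jωC
Y = (0.0208 + j0.00199) S
|Y| = 0.0209 S → |Z| = 1/|Y| = 47.8 Ω, ∠Z = −∠Y = -5.45°

47.8 Ω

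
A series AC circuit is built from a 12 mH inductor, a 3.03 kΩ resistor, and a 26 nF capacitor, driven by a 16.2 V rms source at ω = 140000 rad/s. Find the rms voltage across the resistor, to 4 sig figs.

X_L = ωL = 1680 Ω
X_C = 1/(ωC) = 274.7 Ω
Net reactance X = X_L − X_C = 1405 Ω
Z = 3030 + j1405 Ω
|Z| = √(3030² + 1405²) = 3340 Ω
I = V/|Z| = 4.850 mA
V_R = I·|Z_R| = 0.004850 × 3030 = 14.70 V

14.70 V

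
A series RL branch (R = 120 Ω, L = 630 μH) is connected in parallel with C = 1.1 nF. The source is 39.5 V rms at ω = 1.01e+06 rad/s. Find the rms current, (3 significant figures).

X_L = ωL = 636 Ω
X_C = 1/(ωC) = 900 Ω
Branch 1 (R+jX_L): Z₁ = 120 + j636 Ω, |Z₁| = 648 Ω
Branch 2 (−jX_C): Z₂ = −j900 Ω
Parallel: Z = Z₁Z₂/(Z₁+Z₂), |Z| = 2010 Ω, ∠Z = 54.9°
I = V/|Z| = 39.5/2010 = 19.6 mA

19.6 mA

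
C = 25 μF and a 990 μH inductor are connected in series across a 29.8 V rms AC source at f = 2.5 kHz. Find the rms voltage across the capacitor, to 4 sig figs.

ω = 2πf = 15710 rad/s
X_L = ωL = 15.55 Ω
X_C = 1/(ωC) = 2.546 Ω
Net reactance X = X_L − X_C = 13.00 Ω
Z = j13.00 Ω
|Z| = √(0² + 13.00²) = 13.00 Ω
I = V/|Z| = 2.292 A
V_C = I·|Z_C| = 2.292 × 2.546 = 5.835 V

5.835 V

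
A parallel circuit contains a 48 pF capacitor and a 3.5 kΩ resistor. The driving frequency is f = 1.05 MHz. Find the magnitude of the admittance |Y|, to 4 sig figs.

426.5 μS

ω = 2πf = 6.597e+06 rad/s
X_C = 1/(ωC) = 3158 Ω
Parallel: admittances add. Y = 1/R + jωC
Y = (0.0002857 + j0.0003167) S
|Y| = 0.0004265 S → |Z| = 1/|Y| = 2345 Ω, ∠Z = −∠Y = -47.94°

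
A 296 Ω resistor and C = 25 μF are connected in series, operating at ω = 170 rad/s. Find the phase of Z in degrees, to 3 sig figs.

X_C = 1/(ωC) = 235 Ω
Z = 296 − j235 Ω
|Z| = √(296² + 235²) = 378 Ω
∠Z = arctan(-235/296) = -38.5°

-38.5°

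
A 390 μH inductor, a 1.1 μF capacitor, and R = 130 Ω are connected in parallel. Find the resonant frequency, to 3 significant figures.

7.68 kHz

ω₀ = 1/√(LC) = 1/√(0.00039 × 1.1e-06) = 48280 rad/s
f₀ = ω₀/(2π) = 7.68 kHz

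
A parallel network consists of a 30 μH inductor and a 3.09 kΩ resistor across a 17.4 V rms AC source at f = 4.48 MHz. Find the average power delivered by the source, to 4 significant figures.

ω = 2πf = 2.815e+07 rad/s
X_L = ωL = 844.5 Ω
Parallel: admittances add. Y = 1/R + 1/(jωL)
Y = (0.0003236 − j0.001184) S
|Y| = 0.001228 S → |Z| = 1/|Y| = 814.6 Ω, ∠Z = −∠Y = 74.71°
I = V/|Z| = 21.36 mA
P = VI cos φ = 17.4 × 0.02136 × cos(74.71°) = 97.98 mW

97.98 mW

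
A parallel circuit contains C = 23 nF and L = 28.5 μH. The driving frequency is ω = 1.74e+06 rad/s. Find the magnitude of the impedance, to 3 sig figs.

X_L = ωL = 49.6 Ω
X_C = 1/(ωC) = 25.0 Ω
Parallel: admittances add. Y = 1/(jωL) + jωC
Y = (0 + j0.0199) S
|Y| = 0.0199 S → |Z| = 1/|Y| = 50.4 Ω, ∠Z = −∠Y = -90.0°

50.4 Ω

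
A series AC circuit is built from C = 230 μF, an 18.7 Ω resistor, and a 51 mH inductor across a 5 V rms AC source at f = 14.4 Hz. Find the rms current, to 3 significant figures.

106 mA

ω = 2πf = 90.48 rad/s
X_L = ωL = 4.61 Ω
X_C = 1/(ωC) = 48.1 Ω
Net reactance X = X_L − X_C = -43.4 Ω
Z = 18.7 − j43.4 Ω
|Z| = √(18.7² + 43.4²) = 47.3 Ω
I = V/|Z| = 5/47.3 = 106 mA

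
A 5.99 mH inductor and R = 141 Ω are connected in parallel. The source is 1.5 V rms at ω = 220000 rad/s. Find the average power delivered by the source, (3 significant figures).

X_L = ωL = 1320 Ω
Parallel: admittances add. Y = 1/R + 1/(jωL)
Y = (0.00709 − j0.000759) S
|Y| = 0.00713 S → |Z| = 1/|Y| = 140 Ω, ∠Z = −∠Y = 6.11°
I = V/|Z| = 10.7 mA
P = VI cos φ = 1.5 × 0.0107 × cos(6.11°) = 16.0 mW

16.0 mW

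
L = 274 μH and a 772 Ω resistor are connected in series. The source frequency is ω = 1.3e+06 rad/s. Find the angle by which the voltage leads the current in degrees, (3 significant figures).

X_L = ωL = 356 Ω
Z = 772 + j356 Ω
|Z| = √(772² + 356²) = 850 Ω
∠Z = arctan(356/772) = 24.8°

24.8°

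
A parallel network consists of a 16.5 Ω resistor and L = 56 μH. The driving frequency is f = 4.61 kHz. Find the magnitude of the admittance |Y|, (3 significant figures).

619 mS

ω = 2πf = 28970 rad/s
X_L = ωL = 1.62 Ω
Parallel: admittances add. Y = 1/R + 1/(jωL)
Y = (0.0606 − j0.616) S
|Y| = 0.619 S → |Z| = 1/|Y| = 1.61 Ω, ∠Z = −∠Y = 84.4°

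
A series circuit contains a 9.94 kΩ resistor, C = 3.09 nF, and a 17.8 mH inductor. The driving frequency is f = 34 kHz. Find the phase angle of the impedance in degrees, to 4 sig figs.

12.96°

ω = 2πf = 213600 rad/s
X_L = ωL = 3803 Ω
X_C = 1/(ωC) = 1515 Ω
Net reactance X = X_L − X_C = 2288 Ω
Z = 9940 + j2288 Ω
|Z| = √(9940² + 2288²) = 10200 Ω
∠Z = arctan(2288/9940) = 12.96°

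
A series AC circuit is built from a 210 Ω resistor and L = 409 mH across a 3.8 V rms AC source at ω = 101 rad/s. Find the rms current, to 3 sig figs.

17.8 mA

X_L = ωL = 41.3 Ω
Z = 210 + j41.3 Ω
|Z| = √(210² + 41.3²) = 214 Ω
I = V/|Z| = 3.8/214 = 17.8 mA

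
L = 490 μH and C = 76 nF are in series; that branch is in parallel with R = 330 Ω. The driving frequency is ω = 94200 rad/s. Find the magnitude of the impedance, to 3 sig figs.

90.0 Ω

X_L = ωL = 46.2 Ω
X_C = 1/(ωC) = 140 Ω
Branch 1: Z₁ = R = 330 Ω
Branch 2 (series LC): Z₂ = j(X_L − X_C) = −j93.5 Ω
Parallel: Z = Z₁Z₂/(Z₁+Z₂), |Z| = 90.0 Ω, ∠Z = -74.2°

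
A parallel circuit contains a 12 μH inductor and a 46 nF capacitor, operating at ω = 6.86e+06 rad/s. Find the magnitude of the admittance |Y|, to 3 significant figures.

303 mS

X_L = ωL = 82.3 Ω
X_C = 1/(ωC) = 3.17 Ω
Parallel: admittances add. Y = 1/(jωL) + jωC
Y = (0 + j0.303) S
|Y| = 0.303 S → |Z| = 1/|Y| = 3.30 Ω, ∠Z = −∠Y = -90.0°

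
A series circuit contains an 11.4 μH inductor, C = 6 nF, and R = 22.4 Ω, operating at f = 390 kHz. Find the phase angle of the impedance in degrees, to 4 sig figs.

ω = 2πf = 2.45e+06 rad/s
X_L = ωL = 27.94 Ω
X_C = 1/(ωC) = 68.01 Ω
Net reactance X = X_L − X_C = -40.08 Ω
Z = 22.40 − j40.08 Ω
|Z| = √(22.40² + 40.08²) = 45.91 Ω
∠Z = arctan(-40.08/22.40) = -60.80°

-60.80°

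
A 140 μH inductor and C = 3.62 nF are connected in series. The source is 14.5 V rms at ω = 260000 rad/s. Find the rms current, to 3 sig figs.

14.1 mA

X_L = ωL = 36.4 Ω
X_C = 1/(ωC) = 1060 Ω
Net reactance X = X_L − X_C = -1030 Ω
Z = − j1030 Ω
|Z| = √(0² + 1030²) = 1030 Ω
I = V/|Z| = 14.5/1030 = 14.1 mA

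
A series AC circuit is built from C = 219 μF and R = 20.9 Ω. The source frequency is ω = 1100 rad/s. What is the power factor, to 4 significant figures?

X_C = 1/(ωC) = 4.151 Ω
Z = 20.90 − j4.151 Ω
|Z| = √(20.90² + 4.151²) = 21.31 Ω
∠Z = arctan(-4.151/20.90) = -11.23°
cos φ = cos(-11.23°) = 0.9808

0.9808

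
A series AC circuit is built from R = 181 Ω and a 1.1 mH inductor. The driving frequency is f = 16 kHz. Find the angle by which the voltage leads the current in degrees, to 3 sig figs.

31.4°

ω = 2πf = 100500 rad/s
X_L = ωL = 111 Ω
Z = 181 + j111 Ω
|Z| = √(181² + 111²) = 212 Ω
∠Z = arctan(111/181) = 31.4°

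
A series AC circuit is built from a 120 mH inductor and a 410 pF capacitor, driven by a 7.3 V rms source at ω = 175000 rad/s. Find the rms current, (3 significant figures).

1.03 mA

X_L = ωL = 21000 Ω
X_C = 1/(ωC) = 13900 Ω
Net reactance X = X_L − X_C = 7060 Ω
Z = j7060 Ω
|Z| = √(0² + 7060²) = 7060 Ω
I = V/|Z| = 7.3/7060 = 1.03 mA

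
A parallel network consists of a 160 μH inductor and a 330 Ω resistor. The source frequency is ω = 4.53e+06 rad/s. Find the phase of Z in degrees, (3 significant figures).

X_L = ωL = 725 Ω
Parallel: admittances add. Y = 1/R + 1/(jωL)
Y = (0.00303 − j0.00138) S
|Y| = 0.00333 S → |Z| = 1/|Y| = 300 Ω, ∠Z = −∠Y = 24.5°

24.5°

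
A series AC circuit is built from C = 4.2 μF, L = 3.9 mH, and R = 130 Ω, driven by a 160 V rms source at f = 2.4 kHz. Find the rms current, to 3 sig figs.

ω = 2πf = 15080 rad/s
X_L = ωL = 58.8 Ω
X_C = 1/(ωC) = 15.8 Ω
Net reactance X = X_L − X_C = 43.0 Ω
Z = 130 + j43.0 Ω
|Z| = √(130² + 43.0²) = 137 Ω
I = V/|Z| = 160/137 = 1.17 A

1.17 A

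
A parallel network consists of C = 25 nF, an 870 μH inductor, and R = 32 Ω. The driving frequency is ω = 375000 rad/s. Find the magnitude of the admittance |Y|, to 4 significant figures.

X_L = ωL = 326.2 Ω
X_C = 1/(ωC) = 106.7 Ω
Parallel: admittances add. Y = 1/R + 1/(jωL) + jωC
Y = (0.03125 + j0.006310) S
|Y| = 0.03188 S → |Z| = 1/|Y| = 31.37 Ω, ∠Z = −∠Y = -11.42°

31.88 mS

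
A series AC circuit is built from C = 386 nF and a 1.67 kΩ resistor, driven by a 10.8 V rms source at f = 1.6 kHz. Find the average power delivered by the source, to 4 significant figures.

68.22 mW

ω = 2πf = 10050 rad/s
X_C = 1/(ωC) = 257.7 Ω
Z = 1670 − j257.7 Ω
|Z| = √(1670² + 257.7²) = 1690 Ω
∠Z = arctan(-257.7/1670) = -8.772°
I = V/|Z| = 6.391 mA
P = VI cos φ = 10.8 × 0.006391 × cos(-8.772°) = 68.22 mW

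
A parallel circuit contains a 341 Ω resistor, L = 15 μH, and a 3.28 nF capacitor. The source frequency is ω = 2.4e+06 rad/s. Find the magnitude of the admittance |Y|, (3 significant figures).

X_L = ωL = 36.0 Ω
X_C = 1/(ωC) = 127 Ω
Parallel: admittances add. Y = 1/R + 1/(jωL) + jωC
Y = (0.00293 − j0.0199) S
|Y| = 0.0201 S → |Z| = 1/|Y| = 49.7 Ω, ∠Z = −∠Y = 81.6°

20.1 mS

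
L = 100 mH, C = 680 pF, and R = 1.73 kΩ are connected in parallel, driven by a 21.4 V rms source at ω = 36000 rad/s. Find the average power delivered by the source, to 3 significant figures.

X_L = ωL = 3600 Ω
X_C = 1/(ωC) = 40800 Ω
Parallel: admittances add. Y = 1/R + 1/(jωL) + jωC
Y = (0.000578 − j0.000253) S
|Y| = 0.000631 S → |Z| = 1/|Y| = 1580 Ω, ∠Z = −∠Y = 23.7°
I = V/|Z| = 13.5 mA
P = VI cos φ = 21.4 × 0.0135 × cos(23.7°) = 265 mW

265 mW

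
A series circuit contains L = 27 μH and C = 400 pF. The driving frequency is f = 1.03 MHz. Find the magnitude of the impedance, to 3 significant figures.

212 Ω

ω = 2πf = 6.472e+06 rad/s
X_L = ωL = 175 Ω
X_C = 1/(ωC) = 386 Ω
Net reactance X = X_L − X_C = -212 Ω
Z = − j212 Ω
|Z| = √(0² + 212²) = 212 Ω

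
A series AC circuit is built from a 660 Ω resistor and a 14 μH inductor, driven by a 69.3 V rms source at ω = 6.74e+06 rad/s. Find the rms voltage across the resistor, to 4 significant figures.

X_L = ωL = 94.36 Ω
Z = 660.0 + j94.36 Ω
|Z| = √(660.0² + 94.36²) = 666.7 Ω
I = V/|Z| = 103.9 mA
V_R = I·|Z_R| = 0.1039 × 660.0 = 68.60 V

68.60 V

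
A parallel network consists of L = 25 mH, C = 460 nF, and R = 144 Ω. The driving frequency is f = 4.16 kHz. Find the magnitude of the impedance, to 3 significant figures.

ω = 2πf = 26140 rad/s
X_L = ωL = 653 Ω
X_C = 1/(ωC) = 83.2 Ω
Parallel: admittances add. Y = 1/R + 1/(jωL) + jωC
Y = (0.00694 + j0.0105) S
|Y| = 0.0126 S → |Z| = 1/|Y| = 79.5 Ω, ∠Z = −∠Y = -56.5°

79.5 Ω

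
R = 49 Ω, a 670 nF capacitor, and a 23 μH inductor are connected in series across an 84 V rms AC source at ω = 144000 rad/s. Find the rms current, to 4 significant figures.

X_L = ωL = 3.312 Ω
X_C = 1/(ωC) = 10.36 Ω
Net reactance X = X_L − X_C = -7.053 Ω
Z = 49.00 − j7.053 Ω
|Z| = √(49.00² + 7.053²) = 49.50 Ω
I = V/|Z| = 84/49.50 = 1.697 A

1.697 A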